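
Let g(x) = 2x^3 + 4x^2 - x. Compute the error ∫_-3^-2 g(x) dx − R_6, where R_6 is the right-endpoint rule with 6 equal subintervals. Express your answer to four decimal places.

Exact integral: ∫_-3^-2 g(x) dx ≈ -4.666667.
R_6 ≈ -3.300926.
Error ≈ -4.666667 − (-3.300926) ≈ -1.3657.

-1.3657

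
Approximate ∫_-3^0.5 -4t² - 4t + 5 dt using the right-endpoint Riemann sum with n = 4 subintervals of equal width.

Δt = (0.5 − (-3))/4 = 0.875.
Right endpoints: -2.125, -1.25, -0.375, 0.5.
f(-2.125) = -4.5625, f(-1.25) = 3.75, f(-0.375) = 5.9375, f(0.5) = 2.
Sum = Δt · [f(-2.125) + f(-1.25) + f(-0.375) + f(0.5)].
Sum = 6.234375.

6.234375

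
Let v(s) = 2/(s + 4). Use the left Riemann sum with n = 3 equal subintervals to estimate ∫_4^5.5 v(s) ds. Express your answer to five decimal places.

0.35376

Δs = (5.5 − 4)/3 = 0.5.
Left endpoints: 4, 4.5, 5.
v(4) = 0.25, v(4.5) = 4/17, v(5) = 2/9.
Sum = Δs · [v(4) + v(4.5) + v(5)].
Sum ≈ 0.35376.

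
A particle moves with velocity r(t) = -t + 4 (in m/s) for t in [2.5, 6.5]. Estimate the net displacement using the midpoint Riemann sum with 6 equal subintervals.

Δt = (6.5 − 2.5)/6 = 2/3.
Midpoints: 17/6, 3.5, 25/6, 29/6, 5.5, 37/6.
r(17/6) = 7/6, r(3.5) = 0.5, r(25/6) = -1/6, r(29/6) = -5/6, r(5.5) = -1.5, r(37/6) = -13/6.
Sum = Δt · [r(17/6) + r(3.5) + r(25/6) + ...].
Sum = -2.

-2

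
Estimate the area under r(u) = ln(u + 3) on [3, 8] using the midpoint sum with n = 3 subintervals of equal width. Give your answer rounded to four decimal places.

10.6350

Δu = (8 − 3)/3 = 5/3.
Midpoints: 23/6, 5.5, 43/6.
r(23/6) ≈ 1.9218, r(5.5) ≈ 2.1401, r(43/6) ≈ 2.3191.
Sum = Δu · [r(23/6) + r(5.5) + r(43/6)].
Sum ≈ 10.6350.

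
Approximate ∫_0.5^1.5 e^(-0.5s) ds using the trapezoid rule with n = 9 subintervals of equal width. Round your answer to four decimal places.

0.6130

Δs = (1.5 − 0.5)/9 = 1/9.
f(0.5) ≈ 0.7788, f(11/18) ≈ 0.7367, f(13/18) ≈ 0.6969, f(5/6) ≈ 0.6592, f(17/18) ≈ 0.6236, f(19/18) ≈ 0.5899, f(7/6) ≈ 0.5580, f(23/18) ≈ 0.5279, f(25/18) ≈ 0.4994, f(1.5) ≈ 0.4724.
T_9 = (Δs/2)·[f(s_0) + 2f(s_1) + ... + 2f(s_{8}) + f(s_9)].
Sum ≈ 0.6130.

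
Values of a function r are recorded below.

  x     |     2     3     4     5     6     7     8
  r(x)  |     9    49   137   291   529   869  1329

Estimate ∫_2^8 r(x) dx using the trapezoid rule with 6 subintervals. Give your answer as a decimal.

Δx = 1.
T_6 = (1/2)·[9 + 2·49 + 2·137 + 2·291 + 2·529 + 2·869 + 1329] = 2544.

2544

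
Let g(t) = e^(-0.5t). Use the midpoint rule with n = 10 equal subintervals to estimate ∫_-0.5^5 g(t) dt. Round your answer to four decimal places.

2.3963

Δt = (5 − (-0.5))/10 = 0.55.
Midpoints: -0.225, 0.325, 0.875, 1.425, 1.975, 2.525, 3.075, 3.625, 4.175, 4.725.
g(-0.225) ≈ 1.1191, g(0.325) ≈ 0.8500, g(0.875) ≈ 0.6456, g(1.425) ≈ 0.4904, g(1.975) ≈ 0.3725, g(2.525) ≈ 0.2829, g(3.075) ≈ 0.2149, g(3.625) ≈ 0.1632, g(4.175) ≈ 0.1240, g(4.725) ≈ 0.0942.
Sum = Δt · [g(-0.225) + g(0.325) + g(0.875) + ...].
Sum ≈ 2.3963.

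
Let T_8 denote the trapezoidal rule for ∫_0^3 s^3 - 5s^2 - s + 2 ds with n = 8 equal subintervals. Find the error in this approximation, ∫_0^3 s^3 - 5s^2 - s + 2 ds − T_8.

0.03515625

Exact integral: ∫_0^3 f(s) ds = -23.25.
T_8 = -23.28515625.
Error = -23.25 − (-23.28515625) = 0.03515625.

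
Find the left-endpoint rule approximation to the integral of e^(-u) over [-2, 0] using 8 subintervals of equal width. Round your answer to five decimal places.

7.22093

Δu = (0 − (-2))/8 = 0.25.
Left endpoints: -2, -1.75, -1.5, -1.25, -1, -0.75, -0.5, -0.25.
f(-2) ≈ 7.38906, f(-1.75) ≈ 5.75460, f(-1.5) ≈ 4.48169, f(-1.25) ≈ 3.49034, f(-1) ≈ 2.71828, f(-0.75) ≈ 2.11700, f(-0.5) ≈ 1.64872, f(-0.25) ≈ 1.28403.
Sum = Δu · [f(-2) + f(-1.75) + f(-1.5) + ...].
Sum ≈ 7.22093.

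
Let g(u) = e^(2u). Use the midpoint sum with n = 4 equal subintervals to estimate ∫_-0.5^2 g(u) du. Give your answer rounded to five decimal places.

25.42709

Δu = (2 − (-0.5))/4 = 0.625.
Midpoints: -0.1875, 0.4375, 1.0625, 1.6875.
g(-0.1875) ≈ 0.68729, g(0.4375) ≈ 2.39888, g(1.0625) ≈ 8.37290, g(1.6875) ≈ 29.22428.
Sum = Δu · [g(-0.1875) + g(0.4375) + g(1.0625) + g(1.6875)].
Sum ≈ 25.42709.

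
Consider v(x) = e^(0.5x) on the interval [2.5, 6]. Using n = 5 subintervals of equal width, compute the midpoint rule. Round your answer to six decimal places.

33.021582

Δx = (6 − 2.5)/5 = 0.7.
Midpoints: 2.85, 3.55, 4.25, 4.95, 5.65.
v(2.85) ≈ 4.157858, v(3.55) ≈ 5.900281, v(4.25) ≈ 8.372897, v(4.95) ≈ 11.881707, v(5.65) ≈ 16.860945.
Sum = Δx · [v(2.85) + v(3.55) + v(4.25) + v(4.95) + v(5.65)].
Sum ≈ 33.021582.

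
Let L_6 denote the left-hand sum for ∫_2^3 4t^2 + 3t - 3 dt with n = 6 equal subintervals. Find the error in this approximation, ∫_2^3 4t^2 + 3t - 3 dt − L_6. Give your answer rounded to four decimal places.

1.8981

Exact integral: ∫_2^3 f(t) dt ≈ 29.833333.
L_6 ≈ 27.935185.
Error ≈ 29.833333 − 27.935185 ≈ 1.8981.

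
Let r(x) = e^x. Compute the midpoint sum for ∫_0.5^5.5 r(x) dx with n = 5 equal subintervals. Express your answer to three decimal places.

233.204

Δx = (5.5 − 0.5)/5 = 1.
Midpoints: 1, 2, 3, 4, 5.
r(1) ≈ 2.718, r(2) ≈ 7.389, r(3) ≈ 20.086, r(4) ≈ 54.598, r(5) ≈ 148.413.
Sum = Δx · [r(1) + r(2) + r(3) + r(4) + r(5)].
Sum ≈ 233.204.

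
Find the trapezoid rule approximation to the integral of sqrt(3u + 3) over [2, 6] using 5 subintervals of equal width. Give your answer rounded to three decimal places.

Δu = (6 − 2)/5 = 0.8.
f(2) ≈ 3.000, f(2.8) ≈ 3.376, f(3.6) ≈ 3.715, f(4.4) ≈ 4.025, f(5.2) ≈ 4.313, f(6) ≈ 4.583.
T_5 = (Δu/2)·[f(u_0) + 2f(u_1) + ... + 2f(u_{4}) + f(u_5)].
Sum ≈ 15.376.

15.376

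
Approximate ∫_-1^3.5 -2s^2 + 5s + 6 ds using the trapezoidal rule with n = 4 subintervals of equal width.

Δs = (3.5 − (-1))/4 = 1.125.
f(-1) = -1, f(0.125) = 6.59375, f(1.25) = 9.125, f(2.375) = 6.59375, f(3.5) = -1.
T_4 = (Δs/2)·[f(s_0) + 2f(s_1) + 2f(s_2) + 2f(s_3) + f(s_4)].
Sum = 23.9765625.

23.9765625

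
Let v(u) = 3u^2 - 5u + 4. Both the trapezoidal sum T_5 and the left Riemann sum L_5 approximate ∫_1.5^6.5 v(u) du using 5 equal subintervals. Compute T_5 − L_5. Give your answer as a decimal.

T_5 = 193.75.
L_5 = 146.25.
T_5 − L_5 = 47.5.

47.5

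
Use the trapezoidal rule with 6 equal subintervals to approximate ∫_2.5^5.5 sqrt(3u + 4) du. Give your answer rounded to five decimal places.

Δu = (5.5 − 2.5)/6 = 0.5.
f(2.5) ≈ 3.39116, f(3) ≈ 3.60555, f(3.5) ≈ 3.80789, f(4) ≈ 4.00000, f(4.5) ≈ 4.18330, f(5) ≈ 4.35890, f(5.5) ≈ 4.52769.
T_6 = (Δu/2)·[f(u_0) + 2f(u_1) + ... + 2f(u_{5}) + f(u_6)].
Sum ≈ 11.95753.

11.95753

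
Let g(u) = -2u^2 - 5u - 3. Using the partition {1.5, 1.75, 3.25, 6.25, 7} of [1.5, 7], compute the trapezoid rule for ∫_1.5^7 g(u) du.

Subinterval widths: 0.25, 1.5, 3, 0.75.
g(1.5) = -15, g(1.75) = -17.875, g(3.25) = -40.375, g(6.25) = -112.375, g(7) = -136.
On each subinterval the trapezoid contributes (Δu_i/2)·[g(u_{i-1}) + g(u_i)].
Sum = -370.0625.

-370.0625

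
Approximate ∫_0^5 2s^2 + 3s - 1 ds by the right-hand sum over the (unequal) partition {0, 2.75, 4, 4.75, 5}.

Subinterval widths: 2.75, 1.25, 0.75, 0.25.
Right endpoints: 2.75, 4, 4.75, 5.
f(2.75) = 22.375, f(4) = 43, f(4.75) = 58.375, f(5) = 64.
Sum = Σ Δs_i · f(s_i).
Sum = 175.0625.

175.0625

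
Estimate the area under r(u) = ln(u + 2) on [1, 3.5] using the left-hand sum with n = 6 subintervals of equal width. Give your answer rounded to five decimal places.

Δu = (3.5 − 1)/6 = 5/12.
Left endpoints: 1, 17/12, 11/6, 2.25, 8/3, 37/12.
r(1) ≈ 1.09861, r(17/12) ≈ 1.22867, r(11/6) ≈ 1.34373, r(2.25) ≈ 1.44692, r(8/3) ≈ 1.54045, r(37/12) ≈ 1.62597.
Sum = Δu · [r(1) + r(17/12) + r(11/6) + ...].
Sum ≈ 3.45181.

3.45181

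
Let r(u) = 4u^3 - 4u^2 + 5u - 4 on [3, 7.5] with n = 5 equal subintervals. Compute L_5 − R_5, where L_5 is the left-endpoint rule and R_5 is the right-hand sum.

-1271.7

L_5 = 2056.68.
R_5 = 3328.38.
L_5 − R_5 = -1271.7.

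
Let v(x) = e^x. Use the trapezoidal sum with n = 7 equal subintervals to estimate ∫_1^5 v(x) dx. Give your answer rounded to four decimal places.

Δx = (5 − 1)/7 = 4/7.
v(1) ≈ 2.7183, v(11/7) ≈ 4.8135, v(15/7) ≈ 8.5238, v(19/7) ≈ 15.0938, v(23/7) ≈ 26.7281, v(27/7) ≈ 47.3299, v(31/7) ≈ 83.8116, v(5) ≈ 148.4132.
T_7 = (Δx/2)·[v(x_0) + 2v(x_1) + ... + 2v(x_{6}) + v(x_7)].
Sum ≈ 149.6380.

149.6380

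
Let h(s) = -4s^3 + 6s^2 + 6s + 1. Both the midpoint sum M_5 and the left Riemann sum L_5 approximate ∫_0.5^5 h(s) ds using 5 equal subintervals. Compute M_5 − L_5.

-121.19625

M_5 = -288.23625.
L_5 = -167.04.
M_5 − L_5 = -121.19625.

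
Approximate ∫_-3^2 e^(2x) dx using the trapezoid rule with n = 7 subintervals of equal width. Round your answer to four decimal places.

Δx = (2 − (-3))/7 = 5/7.
f(-3) ≈ 0.0025, f(-16/7) ≈ 0.0103, f(-11/7) ≈ 0.0432, f(-6/7) ≈ 0.1801, f(-1/7) ≈ 0.7515, f(4/7) ≈ 3.1357, f(9/7) ≈ 13.0845, f(2) ≈ 54.5982.
T_7 = (Δx/2)·[f(x_0) + 2f(x_1) + ... + 2f(x_{6}) + f(x_7)].
Sum ≈ 31.7897.

31.7897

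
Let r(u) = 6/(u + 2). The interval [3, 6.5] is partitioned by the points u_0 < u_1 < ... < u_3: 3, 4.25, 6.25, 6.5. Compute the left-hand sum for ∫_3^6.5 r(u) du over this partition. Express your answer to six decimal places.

3.601818

Subinterval widths: 1.25, 2, 0.25.
Left endpoints: 3, 4.25, 6.25.
r(3) = 1.2, r(4.25) = 0.96, r(6.25) = 8/11.
Sum = Σ Δu_i · r(u_i).
Sum ≈ 3.601818.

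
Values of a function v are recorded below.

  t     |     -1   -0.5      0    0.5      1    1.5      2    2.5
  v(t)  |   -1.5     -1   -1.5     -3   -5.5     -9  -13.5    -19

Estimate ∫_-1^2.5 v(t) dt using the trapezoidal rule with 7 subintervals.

-21.875

Δt = 0.5.
T_7 = (0.5/2)·[(-1.5) + 2·(-1) + 2·(-1.5) + 2·(-3) + 2·(-5.5) + 2·(-9) + 2·(-13.5) + (-19)] = -21.875.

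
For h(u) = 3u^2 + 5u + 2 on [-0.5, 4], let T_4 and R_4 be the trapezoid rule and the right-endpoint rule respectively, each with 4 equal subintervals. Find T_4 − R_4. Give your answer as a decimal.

-39.234375

T_4 = 115.34765625.
R_4 = 154.58203125.
T_4 − R_4 = -39.234375.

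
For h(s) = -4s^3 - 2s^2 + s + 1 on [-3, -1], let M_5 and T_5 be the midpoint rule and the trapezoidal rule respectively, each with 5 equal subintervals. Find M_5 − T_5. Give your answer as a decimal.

M_5 = 60.08.
T_5 = 61.84.
M_5 − T_5 = -1.76.

-1.76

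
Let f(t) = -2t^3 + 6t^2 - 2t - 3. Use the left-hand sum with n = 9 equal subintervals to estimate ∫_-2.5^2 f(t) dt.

66.375

Δt = (2 − (-2.5))/9 = 0.5.
Left endpoints: -2.5, -2, -1.5, -1, -0.5, 0, 0.5, 1, 1.5.
f(-2.5) = 70.75, f(-2) = 41, f(-1.5) = 20.25, f(-1) = 7, f(-0.5) = -0.25, f(0) = -3, f(0.5) = -2.75, f(1) = -1, f(1.5) = 0.75.
Sum = Δt · [f(-2.5) + f(-2) + f(-1.5) + ...].
Sum = 66.375.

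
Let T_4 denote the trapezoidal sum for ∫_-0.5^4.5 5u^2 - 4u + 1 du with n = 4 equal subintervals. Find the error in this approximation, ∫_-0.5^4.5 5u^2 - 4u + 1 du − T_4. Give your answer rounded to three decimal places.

Exact integral: ∫_-0.5^4.5 f(u) du ≈ 117.08333.
T_4 = 123.59375.
Error ≈ 117.08333 − 123.59375 ≈ -6.510.

-6.510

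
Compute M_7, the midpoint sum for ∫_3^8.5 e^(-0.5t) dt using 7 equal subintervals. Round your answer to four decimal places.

0.4151

Δt = (8.5 − 3)/7 = 11/14.
Midpoints: 95/28, 117/28, 139/28, 5.75, 183/28, 205/28, 227/28.
f(95/28) ≈ 0.1833, f(117/28) ≈ 0.1238, f(139/28) ≈ 0.0836, f(5.75) ≈ 0.0564, f(183/28) ≈ 0.0381, f(205/28) ≈ 0.0257, f(227/28) ≈ 0.0174.
Sum = Δt · [f(95/28) + f(117/28) + f(139/28) + ...].
Sum ≈ 0.4151.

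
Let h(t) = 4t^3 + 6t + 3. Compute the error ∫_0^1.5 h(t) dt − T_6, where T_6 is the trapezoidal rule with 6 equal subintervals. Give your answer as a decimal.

-0.140625

Exact integral: ∫_0^1.5 h(t) dt = 16.3125.
T_6 = 16.453125.
Error = 16.3125 − 16.453125 = -0.140625.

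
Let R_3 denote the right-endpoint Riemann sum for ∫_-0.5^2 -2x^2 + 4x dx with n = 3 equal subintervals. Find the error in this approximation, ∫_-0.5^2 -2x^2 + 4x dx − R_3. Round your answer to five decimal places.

Exact integral: ∫_-0.5^2 f(x) dx ≈ 2.0833333.
R_3 ≈ 2.5462963.
Error ≈ 2.0833333 − 2.5462963 ≈ -0.46296.

-0.46296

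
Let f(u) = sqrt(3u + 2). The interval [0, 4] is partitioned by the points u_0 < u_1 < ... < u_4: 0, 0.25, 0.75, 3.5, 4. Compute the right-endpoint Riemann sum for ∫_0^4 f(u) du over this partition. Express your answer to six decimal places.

Subinterval widths: 0.25, 0.5, 2.75, 0.5.
Right endpoints: 0.25, 0.75, 3.5, 4.
f(0.25) ≈ 1.658312, f(0.75) ≈ 2.061553, f(3.5) ≈ 3.535534, f(4) ≈ 3.741657.
Sum = Σ Δu_i · f(u_i).
Sum ≈ 13.038901.

13.038901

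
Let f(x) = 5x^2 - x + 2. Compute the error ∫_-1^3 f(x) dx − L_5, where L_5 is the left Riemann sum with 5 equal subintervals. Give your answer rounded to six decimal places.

Exact integral: ∫_-1^3 f(x) dx ≈ 50.66666667.
L_5 = 38.4.
Error ≈ 50.66666667 − 38.4 ≈ 12.266667.

12.266667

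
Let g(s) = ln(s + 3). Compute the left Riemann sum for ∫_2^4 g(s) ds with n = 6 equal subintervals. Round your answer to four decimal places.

3.5176

Δs = (4 − 2)/6 = 1/3.
Left endpoints: 2, 7/3, 8/3, 3, 10/3, 11/3.
g(2) ≈ 1.6094, g(7/3) ≈ 1.6740, g(8/3) ≈ 1.7346, g(3) ≈ 1.7918, g(10/3) ≈ 1.8458, g(11/3) ≈ 1.8971.
Sum = Δs · [g(2) + g(7/3) + g(8/3) + ...].
Sum ≈ 3.5176.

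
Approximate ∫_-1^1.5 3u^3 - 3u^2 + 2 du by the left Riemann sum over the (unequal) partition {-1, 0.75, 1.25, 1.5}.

-5.41796875

Subinterval widths: 1.75, 0.5, 0.25.
Left endpoints: -1, 0.75, 1.25.
f(-1) = -4, f(0.75) = 1.578125, f(1.25) = 3.171875.
Sum = Σ Δu_i · f(u_i).
Sum = -5.41796875.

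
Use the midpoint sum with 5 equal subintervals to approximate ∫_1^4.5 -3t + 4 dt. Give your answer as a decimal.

-14.875

Δt = (4.5 − 1)/5 = 0.7.
Midpoints: 1.35, 2.05, 2.75, 3.45, 4.15.
f(1.35) = -0.05, f(2.05) = -2.15, f(2.75) = -4.25, f(3.45) = -6.35, f(4.15) = -8.45.
Sum = Δt · [f(1.35) + f(2.05) + f(2.75) + f(3.45) + f(4.15)].
Sum = -14.875.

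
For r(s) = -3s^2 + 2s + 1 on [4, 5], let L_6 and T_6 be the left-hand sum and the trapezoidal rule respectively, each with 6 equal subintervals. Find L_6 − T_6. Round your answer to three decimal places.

L_6 ≈ -48.93056.
T_6 ≈ -51.01389.
L_6 − T_6 ≈ 2.083.

2.083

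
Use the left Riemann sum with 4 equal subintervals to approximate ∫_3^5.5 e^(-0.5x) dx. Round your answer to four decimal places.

0.3707

Δx = (5.5 − 3)/4 = 0.625.
Left endpoints: 3, 3.625, 4.25, 4.875.
f(3) ≈ 0.2231, f(3.625) ≈ 0.1632, f(4.25) ≈ 0.1194, f(4.875) ≈ 0.0874.
Sum = Δx · [f(3) + f(3.625) + f(4.25) + f(4.875)].
Sum ≈ 0.3707.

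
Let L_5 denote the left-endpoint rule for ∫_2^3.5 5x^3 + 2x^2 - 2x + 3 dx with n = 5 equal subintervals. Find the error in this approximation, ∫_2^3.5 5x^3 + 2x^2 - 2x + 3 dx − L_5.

27.208125

Exact integral: ∫_2^3.5 f(x) dx = 187.078125.
L_5 = 159.87.
Error = 187.078125 − 159.87 = 27.208125.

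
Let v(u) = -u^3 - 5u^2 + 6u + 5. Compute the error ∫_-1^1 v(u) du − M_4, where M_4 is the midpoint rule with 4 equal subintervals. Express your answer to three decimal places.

Exact integral: ∫_-1^1 v(u) du ≈ 6.66667.
M_4 = 6.875.
Error ≈ 6.66667 − 6.875 ≈ -0.208.

-0.208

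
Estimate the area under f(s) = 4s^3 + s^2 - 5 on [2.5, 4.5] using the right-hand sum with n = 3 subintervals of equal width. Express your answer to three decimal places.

497.870

Δs = (4.5 − 2.5)/3 = 2/3.
Right endpoints: 19/6, 23/6, 4.5.
f(19/6) = 14261/108, f(23/6) = 25381/108, f(4.5) = 379.75.
Sum = Δs · [f(19/6) + f(23/6) + f(4.5)].
Sum ≈ 497.870.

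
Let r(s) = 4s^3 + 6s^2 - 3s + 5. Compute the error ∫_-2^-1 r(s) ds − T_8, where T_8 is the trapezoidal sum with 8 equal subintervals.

0.03125

Exact integral: ∫_-2^-1 r(s) ds = 8.5.
T_8 = 8.46875.
Error = 8.5 − 8.46875 = 0.03125.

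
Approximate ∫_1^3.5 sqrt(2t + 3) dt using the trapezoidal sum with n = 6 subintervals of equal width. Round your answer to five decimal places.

6.81225

Δt = (3.5 − 1)/6 = 5/12.
f(1) ≈ 2.23607, f(17/12) ≈ 2.41523, f(11/6) ≈ 2.58199, f(2.25) ≈ 2.73861, f(8/3) ≈ 2.88675, f(37/12) ≈ 3.02765, f(3.5) ≈ 3.16228.
T_6 = (Δt/2)·[f(t_0) + 2f(t_1) + ... + 2f(t_{5}) + f(t_6)].
Sum ≈ 6.81225.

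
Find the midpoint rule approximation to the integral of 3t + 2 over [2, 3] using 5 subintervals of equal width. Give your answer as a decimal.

Δt = (3 − 2)/5 = 0.2.
Midpoints: 2.1, 2.3, 2.5, 2.7, 2.9.
f(2.1) = 8.3, f(2.3) = 8.9, f(2.5) = 9.5, f(2.7) = 10.1, f(2.9) = 10.7.
Sum = Δt · [f(2.1) + f(2.3) + f(2.5) + f(2.7) + f(2.9)].
Sum = 9.5.

9.5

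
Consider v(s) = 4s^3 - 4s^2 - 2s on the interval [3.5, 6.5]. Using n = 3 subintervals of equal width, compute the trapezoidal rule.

1324

Δs = (6.5 − 3.5)/3 = 1.
v(3.5) = 115.5, v(4.5) = 274.5, v(5.5) = 533.5, v(6.5) = 916.5.
T_3 = (Δs/2)·[v(s_0) + 2v(s_1) + 2v(s_2) + v(s_3)].
Sum = 1324.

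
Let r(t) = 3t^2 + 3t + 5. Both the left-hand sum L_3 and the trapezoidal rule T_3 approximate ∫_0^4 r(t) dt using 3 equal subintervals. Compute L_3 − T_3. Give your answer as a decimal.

L_3 ≈ 71.55555556.
T_3 ≈ 111.55555556.
L_3 − T_3 = -40.

-40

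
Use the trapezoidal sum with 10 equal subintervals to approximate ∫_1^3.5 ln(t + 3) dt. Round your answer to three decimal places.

4.121

Δt = (3.5 − 1)/10 = 0.25.
f(1) ≈ 1.386, f(1.25) ≈ 1.447, f(1.5) ≈ 1.504, f(1.75) ≈ 1.558, f(2) ≈ 1.609, f(2.25) ≈ 1.658, f(2.5) ≈ 1.705, f(2.75) ≈ 1.749, f(3) ≈ 1.792, f(3.25) ≈ 1.833, f(3.5) ≈ 1.872.
T_10 = (Δt/2)·[f(t_0) + 2f(t_1) + ... + 2f(t_{9}) + f(t_10)].
Sum ≈ 4.121.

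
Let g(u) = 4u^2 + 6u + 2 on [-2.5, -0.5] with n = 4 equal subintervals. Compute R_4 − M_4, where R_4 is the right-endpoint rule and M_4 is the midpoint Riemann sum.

-2.5

R_4 = 4.
M_4 = 6.5.
R_4 − M_4 = -2.5.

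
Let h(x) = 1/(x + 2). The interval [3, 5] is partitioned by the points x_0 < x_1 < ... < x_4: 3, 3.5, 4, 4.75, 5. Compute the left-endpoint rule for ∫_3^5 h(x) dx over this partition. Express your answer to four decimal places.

Subinterval widths: 0.5, 0.5, 0.75, 0.25.
Left endpoints: 3, 3.5, 4, 4.75.
h(3) = 0.2, h(3.5) = 2/11, h(4) = 1/6, h(4.75) = 4/27.
Sum = Σ Δx_i · h(x_i).
Sum ≈ 0.3529.

0.3529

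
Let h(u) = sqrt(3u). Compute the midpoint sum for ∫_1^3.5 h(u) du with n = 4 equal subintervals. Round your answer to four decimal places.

Δu = (3.5 − 1)/4 = 0.625.
Midpoints: 1.3125, 1.9375, 2.5625, 3.1875.
h(1.3125) ≈ 1.9843, h(1.9375) ≈ 2.4109, h(2.5625) ≈ 2.7726, h(3.1875) ≈ 3.0923.
Sum = Δu · [h(1.3125) + h(1.9375) + h(2.5625) + h(3.1875)].
Sum ≈ 6.4126.

6.4126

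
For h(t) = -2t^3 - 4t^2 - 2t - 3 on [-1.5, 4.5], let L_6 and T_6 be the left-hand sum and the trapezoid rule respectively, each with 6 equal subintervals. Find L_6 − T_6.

L_6 = -241.
T_6 = -377.5.
L_6 − T_6 = 136.5.

136.5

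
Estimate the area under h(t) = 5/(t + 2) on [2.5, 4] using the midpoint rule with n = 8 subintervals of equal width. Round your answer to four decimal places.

1.4383

Δt = (4 − 2.5)/8 = 0.1875.
Midpoints: 2.59375, 2.78125, 2.96875, 3.15625, 3.34375, 3.53125, 3.71875, 3.90625.
h(2.59375) = 160/147, h(2.78125) = 160/153, h(2.96875) = 160/159, h(3.15625) = 32/33, h(3.34375) = 160/171, h(3.53125) = 160/177, h(3.71875) = 160/183, h(3.90625) = 160/189.
Sum = Δt · [h(2.59375) + h(2.78125) + h(2.96875) + ...].
Sum ≈ 1.4383.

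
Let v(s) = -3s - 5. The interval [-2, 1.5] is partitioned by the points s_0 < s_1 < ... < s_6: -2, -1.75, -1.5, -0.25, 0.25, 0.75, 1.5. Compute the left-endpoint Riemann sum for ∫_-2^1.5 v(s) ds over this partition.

-10.75

Subinterval widths: 0.25, 0.25, 1.25, 0.5, 0.5, 0.75.
Left endpoints: -2, -1.75, -1.5, -0.25, 0.25, 0.75.
v(-2) = 1, v(-1.75) = 0.25, v(-1.5) = -0.5, v(-0.25) = -4.25, v(0.25) = -5.75, v(0.75) = -7.25.
Sum = Σ Δs_i · v(s_i).
Sum = -10.75.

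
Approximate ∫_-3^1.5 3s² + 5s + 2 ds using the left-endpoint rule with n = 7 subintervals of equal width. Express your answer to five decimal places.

22.70663

Δs = (1.5 − (-3))/7 = 9/14.
Left endpoints: -3, -33/14, -12/7, -15/14, -3/7, 3/14, 6/7.
f(-3) = 14, f(-33/14) = 1349/196, f(-12/7) = 110/49, f(-15/14) = 17/196, f(-3/7) = 20/49, f(3/14) = 629/196, f(6/7) = 416/49.
Sum = Δs · [f(-3) + f(-33/14) + f(-12/7) + ...].
Sum ≈ 22.70663.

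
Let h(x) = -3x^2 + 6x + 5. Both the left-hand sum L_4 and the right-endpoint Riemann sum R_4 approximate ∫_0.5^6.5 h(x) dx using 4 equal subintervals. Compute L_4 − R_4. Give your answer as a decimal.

135

L_4 = -57.75.
R_4 = -192.75.
L_4 − R_4 = 135.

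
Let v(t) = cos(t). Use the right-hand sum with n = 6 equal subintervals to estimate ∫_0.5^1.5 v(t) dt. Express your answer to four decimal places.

Δt = (1.5 − 0.5)/6 = 1/6.
Right endpoints: 2/3, 5/6, 1, 7/6, 4/3, 1.5.
v(2/3) ≈ 0.7859, v(5/6) ≈ 0.6724, v(1) ≈ 0.5403, v(7/6) ≈ 0.3932, v(4/3) ≈ 0.2352, v(1.5) ≈ 0.0707.
Sum = Δt · [v(2/3) + v(5/6) + v(1) + ...].
Sum ≈ 0.4496.

0.4496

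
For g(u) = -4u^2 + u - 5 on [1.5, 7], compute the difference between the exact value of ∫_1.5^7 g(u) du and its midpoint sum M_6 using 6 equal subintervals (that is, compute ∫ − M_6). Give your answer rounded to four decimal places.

Exact integral: ∫_1.5^7 g(u) du ≈ -456.958333.
M_6 ≈ -455.417824.
Error ≈ -456.958333 − (-455.417824) ≈ -1.5405.

-1.5405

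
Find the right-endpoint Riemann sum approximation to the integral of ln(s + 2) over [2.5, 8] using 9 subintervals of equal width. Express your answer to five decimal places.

10.99769

Δs = (8 − 2.5)/9 = 11/18.
Right endpoints: 28/9, 67/18, 13/3, 89/18, 50/9, 37/6, 61/9, 133/18, 8.
f(28/9) ≈ 1.63142, f(67/18) ≈ 1.74436, f(13/3) ≈ 1.84583, f(89/18) ≈ 1.93794, f(50/9) ≈ 2.02228, f(37/6) ≈ 2.10006, f(61/9) ≈ 2.17222, f(133/18) ≈ 2.23953, f(8) ≈ 2.30259.
Sum = Δs · [f(28/9) + f(67/18) + f(13/3) + ...].
Sum ≈ 10.99769.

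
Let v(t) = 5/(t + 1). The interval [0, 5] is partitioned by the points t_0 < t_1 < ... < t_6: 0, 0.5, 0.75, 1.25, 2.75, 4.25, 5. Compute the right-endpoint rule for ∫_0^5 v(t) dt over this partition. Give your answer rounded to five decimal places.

Subinterval widths: 0.5, 0.25, 0.5, 1.5, 1.5, 0.75.
Right endpoints: 0.5, 0.75, 1.25, 2.75, 4.25, 5.
v(0.5) = 10/3, v(0.75) = 20/7, v(1.25) = 20/9, v(2.75) = 4/3, v(4.25) = 20/21, v(5) = 5/6.
Sum = Σ Δt_i · v(t_i).
Sum ≈ 7.54563.

7.54563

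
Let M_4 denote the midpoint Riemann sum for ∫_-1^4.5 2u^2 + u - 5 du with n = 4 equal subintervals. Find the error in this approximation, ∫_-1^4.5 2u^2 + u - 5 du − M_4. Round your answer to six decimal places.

Exact integral: ∫_-1^4.5 f(u) du ≈ 43.54166667.
M_4 = 41.80859375.
Error ≈ 43.54166667 − 41.80859375 ≈ 1.733073.

1.733073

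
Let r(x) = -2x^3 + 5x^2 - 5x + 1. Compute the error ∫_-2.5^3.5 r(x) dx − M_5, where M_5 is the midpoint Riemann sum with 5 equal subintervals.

Exact integral: ∫_-2.5^3.5 r(x) dx = 33.
M_5 = 31.56.
Error = 33 − 31.56 = 1.44.

1.44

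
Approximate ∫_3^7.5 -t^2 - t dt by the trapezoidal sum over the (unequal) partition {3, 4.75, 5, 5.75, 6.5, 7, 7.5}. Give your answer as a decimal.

-156.328125

Subinterval widths: 1.75, 0.25, 0.75, 0.75, 0.5, 0.5.
f(3) = -12, f(4.75) = -27.3125, f(5) = -30, f(5.75) = -38.8125, f(6.5) = -48.75, f(7) = -56, f(7.5) = -63.75.
On each subinterval the trapezoid contributes (Δt_i/2)·[f(t_{i-1}) + f(t_i)].
Sum = -156.328125.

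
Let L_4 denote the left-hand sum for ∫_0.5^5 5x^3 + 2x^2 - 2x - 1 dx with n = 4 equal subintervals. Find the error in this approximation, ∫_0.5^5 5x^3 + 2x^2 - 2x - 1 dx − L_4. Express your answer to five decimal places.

332.93848

Exact integral: ∫_0.5^5 f(x) dx = 835.171875.
L_4 ≈ 502.2333984.
Error ≈ 835.171875 − 502.2333984 ≈ 332.93848.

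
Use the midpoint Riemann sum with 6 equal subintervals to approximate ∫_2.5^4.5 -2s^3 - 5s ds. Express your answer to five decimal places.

Δs = (4.5 − 2.5)/6 = 1/3.
Midpoints: 8/3, 3, 10/3, 11/3, 4, 13/3.
f(8/3) = -1384/27, f(3) = -69, f(10/3) = -2450/27, f(11/3) = -3157/27, f(4) = -148, f(13/3) = -4979/27.
Sum = Δs · [f(8/3) + f(3) + f(10/3) + ...].
Sum ≈ -220.11111.

-220.11111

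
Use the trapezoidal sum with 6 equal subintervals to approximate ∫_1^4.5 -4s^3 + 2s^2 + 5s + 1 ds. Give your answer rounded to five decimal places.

Δs = (4.5 − 1)/6 = 7/12.
f(1) = 4, f(19/12) = -841/432, f(13/6) = -1051/54, f(2.75) = -53.3125, f(10/3) = -2923/27, f(47/12) = -81677/432, f(4.5) = -300.5.
T_6 = (Δs/2)·[f(s_0) + 2f(s_1) + ... + 2f(s_{5}) + f(s_6)].
Sum ≈ -303.50752.

-303.50752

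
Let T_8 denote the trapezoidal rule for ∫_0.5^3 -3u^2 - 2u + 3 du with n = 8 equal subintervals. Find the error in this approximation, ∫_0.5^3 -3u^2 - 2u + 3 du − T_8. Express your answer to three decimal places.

Exact integral: ∫_0.5^3 f(u) du = -28.125.
T_8 ≈ -28.24707.
Error ≈ -28.125 − (-28.24707) ≈ 0.122.

0.122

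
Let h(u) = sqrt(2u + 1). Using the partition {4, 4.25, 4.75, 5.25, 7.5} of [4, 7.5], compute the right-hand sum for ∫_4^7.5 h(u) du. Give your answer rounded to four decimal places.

13.0863

Subinterval widths: 0.25, 0.5, 0.5, 2.25.
Right endpoints: 4.25, 4.75, 5.25, 7.5.
h(4.25) ≈ 3.0822, h(4.75) ≈ 3.2404, h(5.25) ≈ 3.3912, h(7.5) ≈ 4.0000.
Sum = Σ Δu_i · h(u_i).
Sum ≈ 13.0863.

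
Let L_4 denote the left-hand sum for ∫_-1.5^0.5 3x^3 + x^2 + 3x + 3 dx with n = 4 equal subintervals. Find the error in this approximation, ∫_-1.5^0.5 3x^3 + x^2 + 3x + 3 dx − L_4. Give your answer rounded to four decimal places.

Exact integral: ∫_-1.5^0.5 f(x) dx ≈ 0.416667.
L_4 = -3.5.
Error ≈ 0.416667 − (-3.5) ≈ 3.9167.

3.9167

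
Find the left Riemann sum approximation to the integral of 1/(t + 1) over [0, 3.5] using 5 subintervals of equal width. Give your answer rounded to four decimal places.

1.8134

Δt = (3.5 − 0)/5 = 0.7.
Left endpoints: 0, 0.7, 1.4, 2.1, 2.8.
f(0) = 1, f(0.7) = 10/17, f(1.4) = 5/12, f(2.1) = 10/31, f(2.8) = 5/19.
Sum = Δt · [f(0) + f(0.7) + f(1.4) + f(2.1) + f(2.8)].
Sum ≈ 1.8134.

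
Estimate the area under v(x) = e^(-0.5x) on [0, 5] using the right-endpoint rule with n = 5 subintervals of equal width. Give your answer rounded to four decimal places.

Δx = (5 − 0)/5 = 1.
Right endpoints: 1, 2, 3, 4, 5.
v(1) ≈ 0.6065, v(2) ≈ 0.3679, v(3) ≈ 0.2231, v(4) ≈ 0.1353, v(5) ≈ 0.0821.
Sum = Δx · [v(1) + v(2) + v(3) + v(4) + v(5)].
Sum ≈ 1.4150.

1.4150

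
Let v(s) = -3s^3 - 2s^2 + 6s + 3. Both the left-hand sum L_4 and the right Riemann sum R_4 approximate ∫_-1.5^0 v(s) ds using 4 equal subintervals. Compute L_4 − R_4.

L_4 ≈ -1.168945.
R_4 ≈ 0.096680.
L_4 − R_4 = -1.265625.

-1.265625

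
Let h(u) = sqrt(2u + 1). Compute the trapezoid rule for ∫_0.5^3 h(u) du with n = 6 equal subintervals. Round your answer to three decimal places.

5.226

Δu = (3 − 0.5)/6 = 5/12.
h(0.5) ≈ 1.414, h(11/12) ≈ 1.683, h(4/3) ≈ 1.915, h(1.75) ≈ 2.121, h(13/6) ≈ 2.309, h(31/12) ≈ 2.483, h(3) ≈ 2.646.
T_6 = (Δu/2)·[h(u_0) + 2h(u_1) + ... + 2h(u_{5}) + h(u_6)].
Sum ≈ 5.226.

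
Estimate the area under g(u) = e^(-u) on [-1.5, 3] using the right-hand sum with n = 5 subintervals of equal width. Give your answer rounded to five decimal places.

Δu = (3 − (-1.5))/5 = 0.9.
Right endpoints: -0.6, 0.3, 1.2, 2.1, 3.
g(-0.6) ≈ 1.82212, g(0.3) ≈ 0.74082, g(1.2) ≈ 0.30119, g(2.1) ≈ 0.12246, g(3) ≈ 0.04979.
Sum = Δu · [g(-0.6) + g(0.3) + g(1.2) + g(2.1) + g(3)].
Sum ≈ 2.73274.

2.73274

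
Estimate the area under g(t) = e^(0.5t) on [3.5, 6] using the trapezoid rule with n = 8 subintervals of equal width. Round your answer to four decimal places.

28.7202

Δt = (6 − 3.5)/8 = 0.3125.
g(3.5) ≈ 5.7546, g(3.8125) ≈ 6.7278, g(4.125) ≈ 7.8656, g(4.4375) ≈ 9.1958, g(4.75) ≈ 10.7510, g(5.0625) ≈ 12.5692, g(5.375) ≈ 14.6949, g(5.6875) ≈ 17.1801, g(6) ≈ 20.0855.
T_8 = (Δt/2)·[g(t_0) + 2g(t_1) + ... + 2g(t_{7}) + g(t_8)].
Sum ≈ 28.7202.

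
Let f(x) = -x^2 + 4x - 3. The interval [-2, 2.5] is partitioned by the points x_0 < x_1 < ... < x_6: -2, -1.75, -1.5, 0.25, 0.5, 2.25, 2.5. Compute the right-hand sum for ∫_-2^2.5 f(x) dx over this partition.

-8.171875

Subinterval widths: 0.25, 0.25, 1.75, 0.25, 1.75, 0.25.
Right endpoints: -1.75, -1.5, 0.25, 0.5, 2.25, 2.5.
f(-1.75) = -13.0625, f(-1.5) = -11.25, f(0.25) = -2.0625, f(0.5) = -1.25, f(2.25) = 0.9375, f(2.5) = 0.75.
Sum = Σ Δx_i · f(x_i).
Sum = -8.171875.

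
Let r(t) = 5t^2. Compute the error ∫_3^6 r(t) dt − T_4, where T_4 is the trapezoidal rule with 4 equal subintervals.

-1.40625

Exact integral: ∫_3^6 r(t) dt = 315.
T_4 = 316.40625.
Error = 315 − 316.40625 = -1.40625.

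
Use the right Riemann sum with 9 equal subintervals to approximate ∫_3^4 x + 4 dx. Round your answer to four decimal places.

7.5556

Δx = (4 − 3)/9 = 1/9.
Right endpoints: 28/9, 29/9, 10/3, 31/9, 32/9, 11/3, 34/9, 35/9, 4.
f(28/9) = 64/9, f(29/9) = 65/9, f(10/3) = 22/3, f(31/9) = 67/9, f(32/9) = 68/9, f(11/3) = 23/3, f(34/9) = 70/9, f(35/9) = 71/9, f(4) = 8.
Sum = Δx · [f(28/9) + f(29/9) + f(10/3) + ...].
Sum ≈ 7.5556.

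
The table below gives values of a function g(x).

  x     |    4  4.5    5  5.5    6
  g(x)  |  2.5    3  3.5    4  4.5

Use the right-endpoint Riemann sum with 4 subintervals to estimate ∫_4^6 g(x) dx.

Δx = 0.5.
Sum = 0.5·[3 + 3.5 + 4 + 4.5] = 7.5.

7.5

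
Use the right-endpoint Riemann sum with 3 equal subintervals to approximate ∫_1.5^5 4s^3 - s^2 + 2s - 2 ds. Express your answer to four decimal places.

899.9213

Δs = (5 − 1.5)/3 = 7/6.
Right endpoints: 8/3, 23/6, 5.
f(8/3) = 1946/27, f(23/6) = 23359/108, f(5) = 483.
Sum = Δs · [f(8/3) + f(23/6) + f(5)].
Sum ≈ 899.9213.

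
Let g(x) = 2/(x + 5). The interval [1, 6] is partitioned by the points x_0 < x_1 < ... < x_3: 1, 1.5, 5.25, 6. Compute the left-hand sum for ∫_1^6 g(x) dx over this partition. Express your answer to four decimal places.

Subinterval widths: 0.5, 3.75, 0.75.
Left endpoints: 1, 1.5, 5.25.
g(1) = 1/3, g(1.5) = 4/13, g(5.25) = 8/41.
Sum = Σ Δx_i · g(x_i).
Sum ≈ 1.4669.

1.4669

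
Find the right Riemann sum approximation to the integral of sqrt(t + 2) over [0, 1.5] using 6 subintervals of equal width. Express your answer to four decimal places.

Δt = (1.5 − 0)/6 = 0.25.
Right endpoints: 0.25, 0.5, 0.75, 1, 1.25, 1.5.
f(0.25) ≈ 1.5000, f(0.5) ≈ 1.5811, f(0.75) ≈ 1.6583, f(1) ≈ 1.7321, f(1.25) ≈ 1.8028, f(1.5) ≈ 1.8708.
Sum = Δt · [f(0.25) + f(0.5) + f(0.75) + ...].
Sum ≈ 2.5363.

2.5363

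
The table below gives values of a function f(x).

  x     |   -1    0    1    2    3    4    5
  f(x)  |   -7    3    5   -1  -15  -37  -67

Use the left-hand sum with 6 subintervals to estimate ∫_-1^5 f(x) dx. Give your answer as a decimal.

-52

Δx = 1.
Sum = 1·[(-7) + 3 + 5 + (-1) + (-15) + (-37)] = -52.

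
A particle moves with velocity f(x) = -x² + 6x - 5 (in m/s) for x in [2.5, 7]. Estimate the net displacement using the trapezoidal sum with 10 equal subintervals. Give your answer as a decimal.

Δx = (7 − 2.5)/10 = 0.45.
f(2.5) = 3.75, f(2.95) = 3.9975, f(3.4) = 3.84, f(3.85) = 3.2775, f(4.3) = 2.31, f(4.75) = 0.9375, f(5.2) = -0.84, f(5.65) = -3.0225, f(6.1) = -5.61, f(6.55) = -8.6025, f(7) = -12.
T_10 = (Δx/2)·[f(x_0) + 2f(x_1) + ... + 2f(x_{9}) + f(x_10)].
Sum = -3.526875.

-3.526875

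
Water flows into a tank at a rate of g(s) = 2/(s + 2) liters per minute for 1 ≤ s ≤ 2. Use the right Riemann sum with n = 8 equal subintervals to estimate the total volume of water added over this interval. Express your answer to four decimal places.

Δs = (2 − 1)/8 = 0.125.
Right endpoints: 1.125, 1.25, 1.375, 1.5, 1.625, 1.75, 1.875, 2.
g(1.125) = 0.64, g(1.25) = 8/13, g(1.375) = 16/27, g(1.5) = 4/7, g(1.625) = 16/29, g(1.75) = 8/15, g(1.875) = 16/31, g(2) = 0.5.
Sum = Δs · [g(1.125) + g(1.25) + g(1.375) + ...].
Sum ≈ 0.5651.

0.5651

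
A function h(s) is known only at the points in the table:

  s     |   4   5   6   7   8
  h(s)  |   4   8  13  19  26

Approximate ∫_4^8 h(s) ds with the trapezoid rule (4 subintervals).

55

Δs = 1.
T_4 = (1/2)·[4 + 2·8 + 2·13 + 2·19 + 26] = 55.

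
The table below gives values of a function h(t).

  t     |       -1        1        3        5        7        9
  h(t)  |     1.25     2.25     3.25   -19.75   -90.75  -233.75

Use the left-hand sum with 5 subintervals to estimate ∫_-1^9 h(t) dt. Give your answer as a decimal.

Δt = 2.
Sum = 2·[1.25 + 2.25 + 3.25 + (-19.75) + (-90.75)] = -207.5.

-207.5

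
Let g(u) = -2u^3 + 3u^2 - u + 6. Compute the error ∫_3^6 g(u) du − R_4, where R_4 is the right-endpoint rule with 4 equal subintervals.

119.25

Exact integral: ∫_3^6 g(u) du = -414.
R_4 = -533.25.
Error = -414 − (-533.25) = 119.25.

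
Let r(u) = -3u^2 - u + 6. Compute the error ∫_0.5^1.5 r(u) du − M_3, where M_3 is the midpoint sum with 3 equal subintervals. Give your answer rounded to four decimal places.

-0.0278

Exact integral: ∫_0.5^1.5 r(u) du = 1.75.
M_3 ≈ 1.777778.
Error ≈ 1.75 − 1.777778 ≈ -0.0278.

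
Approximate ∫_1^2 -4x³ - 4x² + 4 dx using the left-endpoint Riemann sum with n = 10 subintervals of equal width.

Δx = (2 − 1)/10 = 0.1.
Left endpoints: 1, 1.1, 1.2, 1.3, 1.4, 1.5, 1.6, 1.7, 1.8, 1.9.
f(1) = -4, f(1.1) = -6.164, f(1.2) = -8.672, f(1.3) = -11.548, f(1.4) = -14.816, f(1.5) = -18.5, f(1.6) = -22.624, f(1.7) = -27.212, f(1.8) = -32.288, f(1.9) = -37.876.
Sum = Δx · [f(1) + f(1.1) + f(1.2) + ...].
Sum = -18.37.

-18.37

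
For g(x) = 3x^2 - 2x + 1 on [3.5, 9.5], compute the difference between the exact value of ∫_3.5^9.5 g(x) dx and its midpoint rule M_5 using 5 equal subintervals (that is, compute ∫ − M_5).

Exact integral: ∫_3.5^9.5 g(x) dx = 742.5.
M_5 = 740.34.
Error = 742.5 − 740.34 = 2.16.

2.16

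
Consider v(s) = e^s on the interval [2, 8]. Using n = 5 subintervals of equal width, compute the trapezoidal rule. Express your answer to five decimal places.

3322.11674

Δs = (8 − 2)/5 = 1.2.
v(2) ≈ 7.38906, v(3.2) ≈ 24.53253, v(4.4) ≈ 81.45087, v(5.6) ≈ 270.42641, v(6.8) ≈ 897.84729, v(8) ≈ 2980.95799.
T_5 = (Δs/2)·[v(s_0) + 2v(s_1) + ... + 2v(s_{4}) + v(s_5)].
Sum ≈ 3322.11674.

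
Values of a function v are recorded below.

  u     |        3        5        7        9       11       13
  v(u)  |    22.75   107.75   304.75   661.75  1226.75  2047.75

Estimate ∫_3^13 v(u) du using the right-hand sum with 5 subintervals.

8697.5

Δu = 2.
Sum = 2·[107.75 + 304.75 + 661.75 + 1226.75 + 2047.75] = 8697.5.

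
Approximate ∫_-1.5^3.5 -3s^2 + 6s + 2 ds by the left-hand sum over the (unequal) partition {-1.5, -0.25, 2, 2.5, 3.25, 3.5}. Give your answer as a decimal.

Subinterval widths: 1.25, 2.25, 0.5, 0.75, 0.25.
Left endpoints: -1.5, -0.25, 2, 2.5, 3.25.
f(-1.5) = -13.75, f(-0.25) = 0.3125, f(2) = 2, f(2.5) = -1.75, f(3.25) = -10.1875.
Sum = Σ Δs_i · f(s_i).
Sum = -19.34375.

-19.34375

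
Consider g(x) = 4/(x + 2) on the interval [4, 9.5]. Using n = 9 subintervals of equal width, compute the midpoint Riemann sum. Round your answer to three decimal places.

2.601

Δx = (9.5 − 4)/9 = 11/18.
Midpoints: 155/36, 59/12, 199/36, 221/36, 6.75, 265/36, 287/36, 103/12, 331/36.
g(155/36) = 144/227, g(59/12) = 48/83, g(199/36) = 144/271, g(221/36) = 144/293, g(6.75) = 16/35, g(265/36) = 144/337, g(287/36) = 144/359, g(103/12) = 48/127, g(331/36) = 144/403.
Sum = Δx · [g(155/36) + g(59/12) + g(199/36) + ...].
Sum ≈ 2.601.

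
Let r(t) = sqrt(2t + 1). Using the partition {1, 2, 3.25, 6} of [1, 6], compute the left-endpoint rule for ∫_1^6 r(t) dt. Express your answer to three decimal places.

12.058

Subinterval widths: 1, 1.25, 2.75.
Left endpoints: 1, 2, 3.25.
r(1) ≈ 1.732, r(2) ≈ 2.236, r(3.25) ≈ 2.739.
Sum = Σ Δt_i · r(t_i).
Sum ≈ 12.058.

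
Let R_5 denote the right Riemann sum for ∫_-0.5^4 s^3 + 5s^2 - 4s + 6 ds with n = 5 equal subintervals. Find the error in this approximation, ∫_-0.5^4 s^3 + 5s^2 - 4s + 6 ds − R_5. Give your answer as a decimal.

-62.420625

Exact integral: ∫_-0.5^4 f(s) ds = 166.359375.
R_5 = 228.78.
Error = 166.359375 − 228.78 = -62.420625.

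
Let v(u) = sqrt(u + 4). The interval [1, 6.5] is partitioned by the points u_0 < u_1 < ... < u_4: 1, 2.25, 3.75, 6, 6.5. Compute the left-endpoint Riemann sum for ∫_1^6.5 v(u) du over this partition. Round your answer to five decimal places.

14.38996

Subinterval widths: 1.25, 1.5, 2.25, 0.5.
Left endpoints: 1, 2.25, 3.75, 6.
v(1) ≈ 2.23607, v(2.25) ≈ 2.50000, v(3.75) ≈ 2.78388, v(6) ≈ 3.16228.
Sum = Σ Δu_i · v(u_i).
Sum ≈ 14.38996.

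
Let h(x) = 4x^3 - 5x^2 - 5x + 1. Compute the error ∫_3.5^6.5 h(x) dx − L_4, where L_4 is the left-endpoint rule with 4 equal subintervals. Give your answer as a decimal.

270.28125

Exact integral: ∫_3.5^6.5 h(x) dx = 1176.75.
L_4 = 906.46875.
Error = 1176.75 − 906.46875 = 270.28125.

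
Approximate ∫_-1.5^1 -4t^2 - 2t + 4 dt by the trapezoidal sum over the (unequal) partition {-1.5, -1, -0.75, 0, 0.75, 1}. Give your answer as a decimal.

4.75

Subinterval widths: 0.5, 0.25, 0.75, 0.75, 0.25.
f(-1.5) = -2, f(-1) = 2, f(-0.75) = 3.25, f(0) = 4, f(0.75) = 0.25, f(1) = -2.
On each subinterval the trapezoid contributes (Δt_i/2)·[f(t_{i-1}) + f(t_i)].
Sum = 4.75.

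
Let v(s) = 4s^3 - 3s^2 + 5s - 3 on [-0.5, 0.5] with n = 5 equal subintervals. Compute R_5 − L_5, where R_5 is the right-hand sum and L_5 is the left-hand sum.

R_5 = -2.67.
L_5 = -3.87.
R_5 − L_5 = 1.2.

1.2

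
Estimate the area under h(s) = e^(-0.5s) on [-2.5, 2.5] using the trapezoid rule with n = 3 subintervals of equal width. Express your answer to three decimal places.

Δs = (2.5 − (-2.5))/3 = 5/3.
h(-2.5) ≈ 3.490, h(-5/6) ≈ 1.517, h(5/6) ≈ 0.659, h(2.5) ≈ 0.287.
T_3 = (Δs/2)·[h(s_0) + 2h(s_1) + 2h(s_2) + h(s_3)].
Sum ≈ 6.774.

6.774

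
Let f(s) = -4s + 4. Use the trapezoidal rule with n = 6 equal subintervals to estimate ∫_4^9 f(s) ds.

-110

Δs = (9 − 4)/6 = 5/6.
f(4) = -12, f(29/6) = -46/3, f(17/3) = -56/3, f(6.5) = -22, f(22/3) = -76/3, f(49/6) = -86/3, f(9) = -32.
T_6 = (Δs/2)·[f(s_0) + 2f(s_1) + ... + 2f(s_{5}) + f(s_6)].
Sum = -110.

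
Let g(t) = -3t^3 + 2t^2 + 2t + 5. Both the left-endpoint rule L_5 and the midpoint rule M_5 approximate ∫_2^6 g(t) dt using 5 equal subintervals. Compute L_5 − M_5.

L_5 = -563.04.
M_5 = -762.08.
L_5 − M_5 = 199.04.

199.04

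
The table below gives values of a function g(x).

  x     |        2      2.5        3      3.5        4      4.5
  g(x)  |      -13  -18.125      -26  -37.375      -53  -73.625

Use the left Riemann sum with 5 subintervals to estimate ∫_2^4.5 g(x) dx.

Δx = 0.5.
Sum = 0.5·[(-13) + (-18.125) + (-26) + (-37.375) + (-53)] = -73.75.

-73.75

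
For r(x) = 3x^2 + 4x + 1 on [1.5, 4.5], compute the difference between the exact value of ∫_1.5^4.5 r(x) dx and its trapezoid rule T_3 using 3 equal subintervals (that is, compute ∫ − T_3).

-1.5

Exact integral: ∫_1.5^4.5 r(x) dx = 126.75.
T_3 = 128.25.
Error = 126.75 − 128.25 = -1.5.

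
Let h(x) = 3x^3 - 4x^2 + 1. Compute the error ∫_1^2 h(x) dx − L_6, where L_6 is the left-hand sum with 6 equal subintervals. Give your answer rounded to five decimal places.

0.70602

Exact integral: ∫_1^2 h(x) dx ≈ 2.9166667.
L_6 ≈ 2.2106481.
Error ≈ 2.9166667 − 2.2106481 ≈ 0.70602.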